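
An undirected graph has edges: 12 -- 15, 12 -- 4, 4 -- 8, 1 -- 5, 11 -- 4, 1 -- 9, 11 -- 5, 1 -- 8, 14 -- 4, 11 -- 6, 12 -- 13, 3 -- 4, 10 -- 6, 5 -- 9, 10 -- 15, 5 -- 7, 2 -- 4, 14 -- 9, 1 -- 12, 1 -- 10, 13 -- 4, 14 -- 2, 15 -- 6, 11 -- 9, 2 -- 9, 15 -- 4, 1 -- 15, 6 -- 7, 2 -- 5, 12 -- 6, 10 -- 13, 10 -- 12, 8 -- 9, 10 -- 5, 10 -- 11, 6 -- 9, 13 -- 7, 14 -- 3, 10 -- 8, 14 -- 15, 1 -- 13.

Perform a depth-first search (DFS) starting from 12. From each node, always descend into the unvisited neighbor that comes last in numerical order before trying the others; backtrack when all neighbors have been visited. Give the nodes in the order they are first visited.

Visit 12
12 → 15
15 → 14
14 → 9
9 → 11
11 → 10
10 → 13
13 → 7
7 → 6
7 → 5
5 → 2
2 → 4
4 → 8
8 → 1
4 → 3

12, 15, 14, 9, 11, 10, 13, 7, 6, 5, 2, 4, 8, 1, 3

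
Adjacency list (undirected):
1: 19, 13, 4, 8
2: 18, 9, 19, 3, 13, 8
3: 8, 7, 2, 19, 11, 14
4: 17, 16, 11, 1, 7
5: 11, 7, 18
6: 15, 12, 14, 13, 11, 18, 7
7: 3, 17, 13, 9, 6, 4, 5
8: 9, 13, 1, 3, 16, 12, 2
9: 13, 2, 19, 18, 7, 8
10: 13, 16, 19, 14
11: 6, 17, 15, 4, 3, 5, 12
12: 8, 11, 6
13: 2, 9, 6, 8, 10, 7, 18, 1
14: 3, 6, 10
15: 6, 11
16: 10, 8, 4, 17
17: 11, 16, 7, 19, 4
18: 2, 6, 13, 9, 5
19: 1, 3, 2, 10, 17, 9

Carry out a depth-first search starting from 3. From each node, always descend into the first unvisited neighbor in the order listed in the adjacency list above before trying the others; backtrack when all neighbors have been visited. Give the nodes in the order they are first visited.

Visit 3
3 → 8
8 → 9
9 → 13
13 → 2
2 → 18
18 → 6
6 → 15
15 → 11
11 → 17
17 → 16
16 → 10
10 → 19
19 → 1
1 → 4
4 → 7
7 → 5
10 → 14
11 → 12

3 8 9 13 2 18 6 15 11 17 16 10 19 1 4 7 5 14 12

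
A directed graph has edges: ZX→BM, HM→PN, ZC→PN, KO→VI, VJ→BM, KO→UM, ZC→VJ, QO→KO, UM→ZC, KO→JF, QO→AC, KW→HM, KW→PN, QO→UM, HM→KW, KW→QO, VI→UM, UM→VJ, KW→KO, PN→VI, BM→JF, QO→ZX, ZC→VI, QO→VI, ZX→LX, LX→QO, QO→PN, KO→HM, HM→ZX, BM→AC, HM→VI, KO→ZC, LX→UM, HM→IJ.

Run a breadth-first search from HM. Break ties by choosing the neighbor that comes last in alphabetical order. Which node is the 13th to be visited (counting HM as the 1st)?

Visit HM; enqueue ZX, VI, PN, KW, IJ → queue [ZX, VI, PN, KW, IJ]
Visit ZX; enqueue LX, BM → queue [VI, PN, KW, IJ, LX, BM]
Visit VI; enqueue UM → queue [PN, KW, IJ, LX, BM, UM]
Visit PN → queue [KW, IJ, LX, BM, UM]
Visit KW; enqueue QO, KO → queue [IJ, LX, BM, UM, QO, KO]
Visit IJ → queue [LX, BM, UM, QO, KO]
Visit LX → queue [BM, UM, QO, KO]
Visit BM; enqueue JF, AC → queue [UM, QO, KO, JF, AC]
Visit UM; enqueue ZC, VJ → queue [QO, KO, JF, AC, ZC, VJ]
Visit QO → queue [KO, JF, AC, ZC, VJ]
Visit KO → queue [JF, AC, ZC, VJ]
Visit JF → queue [AC, ZC, VJ]
Visit AC → queue [ZC, VJ]
Visit ZC → queue [VJ]
Visit VJ → queue []

Visit order: HM, ZX, VI, PN, KW, IJ, LX, BM, UM, QO, KO, JF, AC, ZC, VJ

AC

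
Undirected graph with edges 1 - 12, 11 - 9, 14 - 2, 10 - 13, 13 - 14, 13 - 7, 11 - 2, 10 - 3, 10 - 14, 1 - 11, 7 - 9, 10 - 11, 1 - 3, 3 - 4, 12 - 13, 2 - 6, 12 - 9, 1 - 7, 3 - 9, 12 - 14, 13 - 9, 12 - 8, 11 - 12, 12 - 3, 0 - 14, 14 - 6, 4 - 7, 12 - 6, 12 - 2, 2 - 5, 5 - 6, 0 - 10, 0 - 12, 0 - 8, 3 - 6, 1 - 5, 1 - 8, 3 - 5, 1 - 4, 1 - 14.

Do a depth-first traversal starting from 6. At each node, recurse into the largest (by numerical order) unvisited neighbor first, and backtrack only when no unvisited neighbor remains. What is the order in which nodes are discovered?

6 -> 14 -> 13 -> 12 -> 11 -> 10 -> 3 -> 9 -> 7 -> 4 -> 1 -> 8 -> 0 -> 5 -> 2

Visit 6
6 → 14
14 → 13
13 → 12
12 → 11
11 → 10
10 → 3
3 → 9
9 → 7
7 → 4
4 → 1
1 → 8
8 → 0
1 → 5
5 → 2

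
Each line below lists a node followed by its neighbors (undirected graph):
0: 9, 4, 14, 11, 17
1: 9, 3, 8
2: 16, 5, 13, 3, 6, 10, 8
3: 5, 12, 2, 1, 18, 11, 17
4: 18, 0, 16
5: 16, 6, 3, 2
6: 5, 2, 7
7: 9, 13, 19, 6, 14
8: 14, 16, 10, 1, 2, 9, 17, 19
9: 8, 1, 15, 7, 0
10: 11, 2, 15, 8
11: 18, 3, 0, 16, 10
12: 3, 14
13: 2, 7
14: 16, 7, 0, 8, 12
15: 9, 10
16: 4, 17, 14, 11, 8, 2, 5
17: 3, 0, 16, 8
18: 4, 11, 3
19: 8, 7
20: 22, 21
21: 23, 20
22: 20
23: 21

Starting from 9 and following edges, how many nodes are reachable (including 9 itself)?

BFS from 9 visits: 9, 0, 1, 7, 8, 15, 4, 11, 14, 17, 3, 6, 13, 19, 2, 10, 16, 18, 12, 5
Reachable nodes: 20 of 24 total.

20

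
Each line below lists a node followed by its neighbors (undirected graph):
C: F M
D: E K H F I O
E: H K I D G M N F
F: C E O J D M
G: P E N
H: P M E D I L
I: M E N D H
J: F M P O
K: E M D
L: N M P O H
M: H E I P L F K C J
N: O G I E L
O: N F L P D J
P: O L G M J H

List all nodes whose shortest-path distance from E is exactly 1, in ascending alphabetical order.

Level 0: E
Level 1: D, F, G, H, I, K, M, N
Level 2: C, J, L, O, P

D, F, G, H, I, K, M, N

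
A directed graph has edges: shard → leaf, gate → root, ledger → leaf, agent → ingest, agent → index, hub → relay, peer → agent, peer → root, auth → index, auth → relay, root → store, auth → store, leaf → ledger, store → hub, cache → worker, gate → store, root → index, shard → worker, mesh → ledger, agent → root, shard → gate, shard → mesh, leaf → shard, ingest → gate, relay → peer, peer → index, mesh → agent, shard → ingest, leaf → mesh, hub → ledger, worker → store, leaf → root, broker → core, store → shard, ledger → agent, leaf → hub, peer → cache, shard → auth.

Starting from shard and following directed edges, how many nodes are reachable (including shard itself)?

BFS from shard visits: shard, worker, mesh, leaf, ingest, gate, auth, store, ledger, agent, root, hub, relay, index, peer, cache
Reachable nodes: 16 of 18 total.

16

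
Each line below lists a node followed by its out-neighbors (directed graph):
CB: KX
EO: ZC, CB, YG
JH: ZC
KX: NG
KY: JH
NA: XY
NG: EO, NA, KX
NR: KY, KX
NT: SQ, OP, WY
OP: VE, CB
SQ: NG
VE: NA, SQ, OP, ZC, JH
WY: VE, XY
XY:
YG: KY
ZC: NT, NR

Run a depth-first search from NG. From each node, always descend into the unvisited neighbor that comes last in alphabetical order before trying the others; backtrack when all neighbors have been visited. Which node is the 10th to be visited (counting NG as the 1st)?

SQ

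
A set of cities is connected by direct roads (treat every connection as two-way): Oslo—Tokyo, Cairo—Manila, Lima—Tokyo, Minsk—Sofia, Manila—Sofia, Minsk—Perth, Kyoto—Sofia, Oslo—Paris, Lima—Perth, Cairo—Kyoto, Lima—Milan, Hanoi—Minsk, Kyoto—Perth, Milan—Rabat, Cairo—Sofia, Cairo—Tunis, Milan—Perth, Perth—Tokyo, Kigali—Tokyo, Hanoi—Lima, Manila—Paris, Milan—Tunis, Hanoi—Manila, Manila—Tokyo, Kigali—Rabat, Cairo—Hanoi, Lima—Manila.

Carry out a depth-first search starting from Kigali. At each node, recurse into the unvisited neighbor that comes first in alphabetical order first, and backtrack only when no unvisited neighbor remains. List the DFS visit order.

Visit Kigali
Kigali → Rabat
Rabat → Milan
Milan → Lima
Lima → Hanoi
Hanoi → Cairo
Cairo → Kyoto
Kyoto → Perth
Perth → Minsk
Minsk → Sofia
Sofia → Manila
Manila → Paris
Paris → Oslo
Oslo → Tokyo
Cairo → Tunis

Kigali, Rabat, Milan, Lima, Hanoi, Cairo, Kyoto, Perth, Minsk, Sofia, Manila, Paris, Oslo, Tokyo, Tunis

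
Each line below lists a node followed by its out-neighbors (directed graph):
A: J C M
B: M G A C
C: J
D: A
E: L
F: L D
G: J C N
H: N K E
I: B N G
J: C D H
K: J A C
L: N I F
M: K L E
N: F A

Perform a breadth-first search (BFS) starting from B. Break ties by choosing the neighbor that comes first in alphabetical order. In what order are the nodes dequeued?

B A C G M J N E K L D H F I

Visit B; enqueue A, C, G, M → queue [A, C, G, M]
Visit A; enqueue J → queue [C, G, M, J]
Visit C → queue [G, M, J]
Visit G; enqueue N → queue [M, J, N]
Visit M; enqueue E, K, L → queue [J, N, E, K, L]
Visit J; enqueue D, H → queue [N, E, K, L, D, H]
Visit N; enqueue F → queue [E, K, L, D, H, F]
Visit E → queue [K, L, D, H, F]
Visit K → queue [L, D, H, F]
Visit L; enqueue I → queue [D, H, F, I]
Visit D → queue [H, F, I]
Visit H → queue [F, I]
Visit F → queue [I]
Visit I → queue []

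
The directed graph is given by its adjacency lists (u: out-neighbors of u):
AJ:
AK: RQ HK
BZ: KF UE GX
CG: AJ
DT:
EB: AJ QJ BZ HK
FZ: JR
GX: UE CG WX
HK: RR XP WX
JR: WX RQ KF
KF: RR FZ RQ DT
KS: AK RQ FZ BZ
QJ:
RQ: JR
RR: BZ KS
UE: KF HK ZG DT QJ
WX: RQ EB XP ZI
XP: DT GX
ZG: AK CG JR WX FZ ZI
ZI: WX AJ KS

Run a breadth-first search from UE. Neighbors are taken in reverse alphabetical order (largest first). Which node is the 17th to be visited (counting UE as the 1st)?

AJ

Visit UE; enqueue ZG, QJ, KF, HK, DT → queue [ZG, QJ, KF, HK, DT]
Visit ZG; enqueue ZI, WX, JR, FZ, CG, AK → queue [QJ, KF, HK, DT, ZI, WX, JR, FZ, CG, AK]
Visit QJ → queue [KF, HK, DT, ZI, WX, JR, FZ, CG, AK]
Visit KF; enqueue RR, RQ → queue [HK, DT, ZI, WX, JR, FZ, CG, AK, RR, RQ]
Visit HK; enqueue XP → queue [DT, ZI, WX, JR, FZ, CG, AK, RR, RQ, XP]
Visit DT → queue [ZI, WX, JR, FZ, CG, AK, RR, RQ, XP]
Visit ZI; enqueue KS, AJ → queue [WX, JR, FZ, CG, AK, RR, RQ, XP, KS, AJ]
Visit WX; enqueue EB → queue [JR, FZ, CG, AK, RR, RQ, XP, KS, AJ, EB]
Visit JR → queue [FZ, CG, AK, RR, RQ, XP, KS, AJ, EB]
Visit FZ → queue [CG, AK, RR, RQ, XP, KS, AJ, EB]
Visit CG → queue [AK, RR, RQ, XP, KS, AJ, EB]
Visit AK → queue [RR, RQ, XP, KS, AJ, EB]
Visit RR; enqueue BZ → queue [RQ, XP, KS, AJ, EB, BZ]
Visit RQ → queue [XP, KS, AJ, EB, BZ]
Visit XP; enqueue GX → queue [KS, AJ, EB, BZ, GX]
Visit KS → queue [AJ, EB, BZ, GX]
Visit AJ → queue [EB, BZ, GX]
Visit EB → queue [BZ, GX]
Visit BZ → queue [GX]
Visit GX → queue []

Visit order: UE, ZG, QJ, KF, HK, DT, ZI, WX, JR, FZ, CG, AK, RR, RQ, XP, KS, AJ, EB, BZ, GX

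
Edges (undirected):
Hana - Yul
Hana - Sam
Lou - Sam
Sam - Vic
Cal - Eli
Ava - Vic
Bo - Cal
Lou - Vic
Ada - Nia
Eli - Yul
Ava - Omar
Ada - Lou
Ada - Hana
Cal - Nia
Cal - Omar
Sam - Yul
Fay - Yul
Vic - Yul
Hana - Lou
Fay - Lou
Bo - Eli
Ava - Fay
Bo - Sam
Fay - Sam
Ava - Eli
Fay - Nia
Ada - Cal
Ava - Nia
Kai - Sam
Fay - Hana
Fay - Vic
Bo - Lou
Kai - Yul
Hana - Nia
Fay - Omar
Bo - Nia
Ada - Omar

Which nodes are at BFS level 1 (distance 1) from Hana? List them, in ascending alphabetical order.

Ada, Fay, Lou, Nia, Sam, Yul

Level 0: Hana
Level 1: Ada, Fay, Lou, Nia, Sam, Yul
Level 2: Ava, Bo, Cal, Eli, Kai, Omar, Vic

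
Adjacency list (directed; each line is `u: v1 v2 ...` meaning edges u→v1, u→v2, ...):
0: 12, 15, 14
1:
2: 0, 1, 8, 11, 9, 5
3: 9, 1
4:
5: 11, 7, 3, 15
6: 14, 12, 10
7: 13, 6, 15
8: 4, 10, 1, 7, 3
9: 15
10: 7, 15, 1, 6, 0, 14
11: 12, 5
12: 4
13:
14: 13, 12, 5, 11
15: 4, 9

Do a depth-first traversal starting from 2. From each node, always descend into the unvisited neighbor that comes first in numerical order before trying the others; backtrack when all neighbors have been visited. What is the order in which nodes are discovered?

2 → 0 → 12 → 4 → 14 → 5 → 3 → 1 → 9 → 15 → 7 → 6 → 10 → 13 → 11 → 8

Visit 2
2 → 0
0 → 12
12 → 4
0 → 14
14 → 5
5 → 3
3 → 1
3 → 9
9 → 15
5 → 7
7 → 6
6 → 10
7 → 13
5 → 11
2 → 8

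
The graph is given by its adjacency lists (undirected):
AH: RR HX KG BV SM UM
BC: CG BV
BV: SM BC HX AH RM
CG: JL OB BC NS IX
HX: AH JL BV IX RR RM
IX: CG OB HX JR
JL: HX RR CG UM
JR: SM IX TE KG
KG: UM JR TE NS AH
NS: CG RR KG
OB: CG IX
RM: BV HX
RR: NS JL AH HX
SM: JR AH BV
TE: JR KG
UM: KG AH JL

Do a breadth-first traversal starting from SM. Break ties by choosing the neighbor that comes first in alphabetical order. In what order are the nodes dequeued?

SM, AH, BV, JR, HX, KG, RR, UM, BC, RM, IX, TE, JL, NS, CG, OB

Visit SM; enqueue AH, BV, JR → queue [AH, BV, JR]
Visit AH; enqueue HX, KG, RR, UM → queue [BV, JR, HX, KG, RR, UM]
Visit BV; enqueue BC, RM → queue [JR, HX, KG, RR, UM, BC, RM]
Visit JR; enqueue IX, TE → queue [HX, KG, RR, UM, BC, RM, IX, TE]
Visit HX; enqueue JL → queue [KG, RR, UM, BC, RM, IX, TE, JL]
Visit KG; enqueue NS → queue [RR, UM, BC, RM, IX, TE, JL, NS]
Visit RR → queue [UM, BC, RM, IX, TE, JL, NS]
Visit UM → queue [BC, RM, IX, TE, JL, NS]
Visit BC; enqueue CG → queue [RM, IX, TE, JL, NS, CG]
Visit RM → queue [IX, TE, JL, NS, CG]
Visit IX; enqueue OB → queue [TE, JL, NS, CG, OB]
Visit TE → queue [JL, NS, CG, OB]
Visit JL → queue [NS, CG, OB]
Visit NS → queue [CG, OB]
Visit CG → queue [OB]
Visit OB → queue []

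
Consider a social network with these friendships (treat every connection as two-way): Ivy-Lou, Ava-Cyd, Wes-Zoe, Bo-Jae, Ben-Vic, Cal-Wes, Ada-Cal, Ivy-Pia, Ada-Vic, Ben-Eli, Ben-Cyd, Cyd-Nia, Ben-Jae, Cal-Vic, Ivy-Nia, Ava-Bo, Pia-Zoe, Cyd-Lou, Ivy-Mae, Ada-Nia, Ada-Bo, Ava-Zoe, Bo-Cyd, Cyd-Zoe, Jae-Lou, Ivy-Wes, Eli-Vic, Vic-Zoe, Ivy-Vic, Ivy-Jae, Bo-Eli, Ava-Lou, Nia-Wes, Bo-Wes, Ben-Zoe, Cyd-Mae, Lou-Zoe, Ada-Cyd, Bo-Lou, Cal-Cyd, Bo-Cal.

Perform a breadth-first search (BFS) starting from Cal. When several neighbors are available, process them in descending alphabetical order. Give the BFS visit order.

Visit Cal; enqueue Wes, Vic, Cyd, Bo, Ada → queue [Wes, Vic, Cyd, Bo, Ada]
Visit Wes; enqueue Zoe, Nia, Ivy → queue [Vic, Cyd, Bo, Ada, Zoe, Nia, Ivy]
Visit Vic; enqueue Eli, Ben → queue [Cyd, Bo, Ada, Zoe, Nia, Ivy, Eli, Ben]
Visit Cyd; enqueue Mae, Lou, Ava → queue [Bo, Ada, Zoe, Nia, Ivy, Eli, Ben, Mae, Lou, Ava]
Visit Bo; enqueue Jae → queue [Ada, Zoe, Nia, Ivy, Eli, Ben, Mae, Lou, Ava, Jae]
Visit Ada → queue [Zoe, Nia, Ivy, Eli, Ben, Mae, Lou, Ava, Jae]
Visit Zoe; enqueue Pia → queue [Nia, Ivy, Eli, Ben, Mae, Lou, Ava, Jae, Pia]
Visit Nia → queue [Ivy, Eli, Ben, Mae, Lou, Ava, Jae, Pia]
Visit Ivy → queue [Eli, Ben, Mae, Lou, Ava, Jae, Pia]
Visit Eli → queue [Ben, Mae, Lou, Ava, Jae, Pia]
Visit Ben → queue [Mae, Lou, Ava, Jae, Pia]
Visit Mae → queue [Lou, Ava, Jae, Pia]
Visit Lou → queue [Ava, Jae, Pia]
Visit Ava → queue [Jae, Pia]
Visit Jae → queue [Pia]
Visit Pia → queue []

Cal -> Wes -> Vic -> Cyd -> Bo -> Ada -> Zoe -> Nia -> Ivy -> Eli -> Ben -> Mae -> Lou -> Ava -> Jae -> Pia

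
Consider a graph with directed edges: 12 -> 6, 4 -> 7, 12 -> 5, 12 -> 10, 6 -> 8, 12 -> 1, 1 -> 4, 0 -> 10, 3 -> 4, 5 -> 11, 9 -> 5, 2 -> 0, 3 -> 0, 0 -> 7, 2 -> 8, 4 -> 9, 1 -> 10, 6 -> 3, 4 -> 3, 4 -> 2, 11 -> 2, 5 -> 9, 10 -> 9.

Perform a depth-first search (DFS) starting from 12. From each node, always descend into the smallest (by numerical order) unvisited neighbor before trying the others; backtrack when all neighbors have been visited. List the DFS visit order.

Visit 12
12 → 1
1 → 4
4 → 2
2 → 0
0 → 7
0 → 10
10 → 9
9 → 5
5 → 11
2 → 8
4 → 3
12 → 6

12 -> 1 -> 4 -> 2 -> 0 -> 7 -> 10 -> 9 -> 5 -> 11 -> 8 -> 3 -> 6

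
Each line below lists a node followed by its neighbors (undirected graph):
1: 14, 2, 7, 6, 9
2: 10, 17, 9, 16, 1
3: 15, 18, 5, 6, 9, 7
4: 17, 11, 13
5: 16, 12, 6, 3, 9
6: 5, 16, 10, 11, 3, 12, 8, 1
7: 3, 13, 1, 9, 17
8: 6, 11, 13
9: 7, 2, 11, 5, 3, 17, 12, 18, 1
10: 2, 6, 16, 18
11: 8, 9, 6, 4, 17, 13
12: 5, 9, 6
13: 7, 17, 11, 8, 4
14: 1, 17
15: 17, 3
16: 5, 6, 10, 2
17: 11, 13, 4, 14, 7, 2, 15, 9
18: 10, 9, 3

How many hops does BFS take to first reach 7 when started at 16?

3

Level 0: 16
Level 1: 2, 5, 6, 10
Level 2: 1, 3, 8, 9, 11, 12, 17, 18
Level 3: 4, 7, 13, 14, 15
7 first appears at level 3.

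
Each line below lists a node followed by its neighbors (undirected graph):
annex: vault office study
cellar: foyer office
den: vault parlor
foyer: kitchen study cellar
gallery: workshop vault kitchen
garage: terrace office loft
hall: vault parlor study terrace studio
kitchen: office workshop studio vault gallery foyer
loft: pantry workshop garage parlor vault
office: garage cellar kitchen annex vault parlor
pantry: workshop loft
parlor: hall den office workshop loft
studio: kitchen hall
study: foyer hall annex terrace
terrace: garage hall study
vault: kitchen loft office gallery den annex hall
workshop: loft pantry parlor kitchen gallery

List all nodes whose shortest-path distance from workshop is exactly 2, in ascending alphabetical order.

Level 0: workshop
Level 1: gallery, kitchen, loft, pantry, parlor
Level 2: den, foyer, garage, hall, office, studio, vault
Level 3: annex, cellar, study, terrace

den, foyer, garage, hall, office, studio, vault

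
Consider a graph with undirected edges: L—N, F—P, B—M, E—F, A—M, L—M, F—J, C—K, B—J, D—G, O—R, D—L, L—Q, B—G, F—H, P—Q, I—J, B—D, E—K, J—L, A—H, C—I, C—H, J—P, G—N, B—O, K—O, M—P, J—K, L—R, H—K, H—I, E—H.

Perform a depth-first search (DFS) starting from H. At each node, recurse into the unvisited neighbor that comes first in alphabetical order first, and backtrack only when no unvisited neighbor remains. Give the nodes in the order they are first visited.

Visit H
H → A
A → M
M → B
B → D
D → G
G → N
N → L
L → J
J → F
F → E
E → K
K → C
C → I
K → O
O → R
F → P
P → Q

H -> A -> M -> B -> D -> G -> N -> L -> J -> F -> E -> K -> C -> I -> O -> R -> P -> Q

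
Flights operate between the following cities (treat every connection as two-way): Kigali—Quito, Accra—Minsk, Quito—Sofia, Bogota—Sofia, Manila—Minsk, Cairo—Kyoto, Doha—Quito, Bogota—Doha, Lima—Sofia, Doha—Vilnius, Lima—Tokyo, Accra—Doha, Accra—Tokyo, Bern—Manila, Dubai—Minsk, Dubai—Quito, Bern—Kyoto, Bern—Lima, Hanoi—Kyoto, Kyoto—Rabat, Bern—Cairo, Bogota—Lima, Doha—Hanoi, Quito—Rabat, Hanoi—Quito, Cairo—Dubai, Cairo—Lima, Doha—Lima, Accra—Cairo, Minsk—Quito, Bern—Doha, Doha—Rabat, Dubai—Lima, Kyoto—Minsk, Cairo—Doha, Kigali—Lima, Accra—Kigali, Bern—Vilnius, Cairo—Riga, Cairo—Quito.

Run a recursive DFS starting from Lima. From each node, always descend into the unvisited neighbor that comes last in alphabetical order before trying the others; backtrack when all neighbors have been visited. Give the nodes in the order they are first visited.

Visit Lima
Lima → Tokyo
Tokyo → Accra
Accra → Minsk
Minsk → Quito
Quito → Sofia
Sofia → Bogota
Bogota → Doha
Doha → Vilnius
Vilnius → Bern
Bern → Manila
Bern → Kyoto
Kyoto → Rabat
Kyoto → Hanoi
Kyoto → Cairo
Cairo → Riga
Cairo → Dubai
Quito → Kigali

Lima -> Tokyo -> Accra -> Minsk -> Quito -> Sofia -> Bogota -> Doha -> Vilnius -> Bern -> Manila -> Kyoto -> Rabat -> Hanoi -> Cairo -> Riga -> Dubai -> Kigali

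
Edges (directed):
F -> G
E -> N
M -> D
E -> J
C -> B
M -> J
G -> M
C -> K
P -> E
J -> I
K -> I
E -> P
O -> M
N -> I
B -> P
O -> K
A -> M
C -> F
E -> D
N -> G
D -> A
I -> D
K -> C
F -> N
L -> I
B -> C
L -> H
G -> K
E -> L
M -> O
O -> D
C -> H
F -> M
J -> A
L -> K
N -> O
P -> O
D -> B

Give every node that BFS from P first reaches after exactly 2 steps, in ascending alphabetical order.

Level 0: P
Level 1: E, O
Level 2: D, J, K, L, M, N
Level 3: A, B, C, G, H, I
Level 4: F

D, J, K, L, M, N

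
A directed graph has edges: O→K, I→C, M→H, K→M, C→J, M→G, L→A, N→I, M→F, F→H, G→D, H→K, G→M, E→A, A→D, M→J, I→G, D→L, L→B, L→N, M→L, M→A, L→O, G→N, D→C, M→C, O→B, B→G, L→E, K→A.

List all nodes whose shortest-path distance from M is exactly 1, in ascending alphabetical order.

A, C, F, G, H, J, L

Level 0: M
Level 1: A, C, F, G, H, J, L
Level 2: B, D, E, K, N, O
Level 3: I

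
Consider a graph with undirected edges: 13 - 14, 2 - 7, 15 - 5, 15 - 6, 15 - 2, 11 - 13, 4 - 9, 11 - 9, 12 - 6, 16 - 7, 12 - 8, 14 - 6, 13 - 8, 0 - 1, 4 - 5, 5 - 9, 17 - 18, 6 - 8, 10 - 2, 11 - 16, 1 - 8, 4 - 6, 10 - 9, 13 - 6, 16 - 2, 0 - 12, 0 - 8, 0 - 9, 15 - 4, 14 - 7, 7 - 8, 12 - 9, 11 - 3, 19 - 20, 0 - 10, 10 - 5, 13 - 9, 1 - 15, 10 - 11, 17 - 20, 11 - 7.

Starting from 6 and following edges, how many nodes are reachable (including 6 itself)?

17

BFS from 6 visits: 6, 4, 8, 12, 13, 14, 15, 5, 9, 0, 1, 7, 11, 2, 10, 16, 3
Reachable nodes: 17 of 21 total.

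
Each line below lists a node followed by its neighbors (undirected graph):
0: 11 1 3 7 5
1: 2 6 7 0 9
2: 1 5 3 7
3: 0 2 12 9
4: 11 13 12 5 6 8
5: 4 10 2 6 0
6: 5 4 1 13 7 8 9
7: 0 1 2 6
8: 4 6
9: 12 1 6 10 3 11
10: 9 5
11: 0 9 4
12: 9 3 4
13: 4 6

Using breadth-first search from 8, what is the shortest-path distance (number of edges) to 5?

2

Level 0: 8
Level 1: 4, 6
Level 2: 1, 5, 7, 9, 11, 12, 13
Level 3: 0, 2, 3, 10
5 first appears at level 2.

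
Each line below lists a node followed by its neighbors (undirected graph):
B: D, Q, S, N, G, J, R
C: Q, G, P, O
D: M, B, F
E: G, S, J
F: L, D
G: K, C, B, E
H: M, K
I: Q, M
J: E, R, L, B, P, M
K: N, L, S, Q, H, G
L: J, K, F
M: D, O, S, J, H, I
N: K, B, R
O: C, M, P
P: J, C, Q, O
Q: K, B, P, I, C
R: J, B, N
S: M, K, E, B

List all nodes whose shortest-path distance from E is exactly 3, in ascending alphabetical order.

Level 0: E
Level 1: G, J, S
Level 2: B, C, K, L, M, P, R
Level 3: D, F, H, I, N, O, Q

D, F, H, I, N, O, Q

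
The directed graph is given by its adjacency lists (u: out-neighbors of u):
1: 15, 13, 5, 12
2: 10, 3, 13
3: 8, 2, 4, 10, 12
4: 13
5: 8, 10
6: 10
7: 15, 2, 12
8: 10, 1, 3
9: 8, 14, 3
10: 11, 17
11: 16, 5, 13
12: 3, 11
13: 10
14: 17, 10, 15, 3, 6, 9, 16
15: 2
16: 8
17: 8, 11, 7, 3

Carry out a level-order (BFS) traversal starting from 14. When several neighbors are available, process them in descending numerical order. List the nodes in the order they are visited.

Visit 14; enqueue 17, 16, 15, 10, 9, 6, 3 → queue [17, 16, 15, 10, 9, 6, 3]
Visit 17; enqueue 11, 8, 7 → queue [16, 15, 10, 9, 6, 3, 11, 8, 7]
Visit 16 → queue [15, 10, 9, 6, 3, 11, 8, 7]
Visit 15; enqueue 2 → queue [10, 9, 6, 3, 11, 8, 7, 2]
Visit 10 → queue [9, 6, 3, 11, 8, 7, 2]
Visit 9 → queue [6, 3, 11, 8, 7, 2]
Visit 6 → queue [3, 11, 8, 7, 2]
Visit 3; enqueue 12, 4 → queue [11, 8, 7, 2, 12, 4]
Visit 11; enqueue 13, 5 → queue [8, 7, 2, 12, 4, 13, 5]
Visit 8; enqueue 1 → queue [7, 2, 12, 4, 13, 5, 1]
Visit 7 → queue [2, 12, 4, 13, 5, 1]
Visit 2 → queue [12, 4, 13, 5, 1]
Visit 12 → queue [4, 13, 5, 1]
Visit 4 → queue [13, 5, 1]
Visit 13 → queue [5, 1]
Visit 5 → queue [1]
Visit 1 → queue []

14, 17, 16, 15, 10, 9, 6, 3, 11, 8, 7, 2, 12, 4, 13, 5, 1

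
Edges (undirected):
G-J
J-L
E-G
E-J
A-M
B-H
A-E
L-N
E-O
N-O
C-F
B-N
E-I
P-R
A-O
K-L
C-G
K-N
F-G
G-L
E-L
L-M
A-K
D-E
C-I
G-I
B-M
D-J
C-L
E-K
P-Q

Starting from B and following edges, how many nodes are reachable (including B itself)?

15

BFS from B visits: B, H, M, N, A, L, K, O, E, C, G, J, D, I, F
Reachable nodes: 15 of 18 total.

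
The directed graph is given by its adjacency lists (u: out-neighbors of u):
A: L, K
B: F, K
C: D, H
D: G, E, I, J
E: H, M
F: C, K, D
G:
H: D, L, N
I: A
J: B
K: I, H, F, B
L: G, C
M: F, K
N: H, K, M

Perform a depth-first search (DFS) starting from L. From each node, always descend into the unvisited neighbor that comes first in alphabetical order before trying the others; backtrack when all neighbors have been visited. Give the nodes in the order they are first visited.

Visit L
L → C
C → D
D → E
E → H
H → N
N → K
K → B
B → F
K → I
I → A
N → M
D → G
D → J

L -> C -> D -> E -> H -> N -> K -> B -> F -> I -> A -> M -> G -> J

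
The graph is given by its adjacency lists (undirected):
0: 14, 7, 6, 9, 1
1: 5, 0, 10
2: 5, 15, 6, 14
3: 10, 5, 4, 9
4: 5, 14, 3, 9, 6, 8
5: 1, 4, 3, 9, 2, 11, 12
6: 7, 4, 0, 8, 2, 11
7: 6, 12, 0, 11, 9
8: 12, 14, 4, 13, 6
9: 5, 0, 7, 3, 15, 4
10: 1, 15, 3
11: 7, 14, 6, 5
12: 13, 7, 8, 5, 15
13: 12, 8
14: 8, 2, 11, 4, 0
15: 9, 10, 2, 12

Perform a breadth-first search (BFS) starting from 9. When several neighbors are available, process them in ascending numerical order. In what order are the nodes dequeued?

9 → 0 → 3 → 4 → 5 → 7 → 15 → 1 → 6 → 14 → 10 → 8 → 2 → 11 → 12 → 13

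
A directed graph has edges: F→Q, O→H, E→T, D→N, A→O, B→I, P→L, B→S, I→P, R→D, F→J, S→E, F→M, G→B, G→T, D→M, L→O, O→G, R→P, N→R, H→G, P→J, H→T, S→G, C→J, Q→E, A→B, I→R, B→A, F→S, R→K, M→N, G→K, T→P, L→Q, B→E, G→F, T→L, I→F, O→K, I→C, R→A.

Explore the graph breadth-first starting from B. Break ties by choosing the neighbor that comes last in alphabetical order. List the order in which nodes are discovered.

B, S, I, E, A, G, R, P, F, C, T, O, K, D, L, J, Q, M, H, N

Visit B; enqueue S, I, E, A → queue [S, I, E, A]
Visit S; enqueue G → queue [I, E, A, G]
Visit I; enqueue R, P, F, C → queue [E, A, G, R, P, F, C]
Visit E; enqueue T → queue [A, G, R, P, F, C, T]
Visit A; enqueue O → queue [G, R, P, F, C, T, O]
Visit G; enqueue K → queue [R, P, F, C, T, O, K]
Visit R; enqueue D → queue [P, F, C, T, O, K, D]
Visit P; enqueue L, J → queue [F, C, T, O, K, D, L, J]
Visit F; enqueue Q, M → queue [C, T, O, K, D, L, J, Q, M]
Visit C → queue [T, O, K, D, L, J, Q, M]
Visit T → queue [O, K, D, L, J, Q, M]
Visit O; enqueue H → queue [K, D, L, J, Q, M, H]
Visit K → queue [D, L, J, Q, M, H]
Visit D; enqueue N → queue [L, J, Q, M, H, N]
Visit L → queue [J, Q, M, H, N]
Visit J → queue [Q, M, H, N]
Visit Q → queue [M, H, N]
Visit M → queue [H, N]
Visit H → queue [N]
Visit N → queue []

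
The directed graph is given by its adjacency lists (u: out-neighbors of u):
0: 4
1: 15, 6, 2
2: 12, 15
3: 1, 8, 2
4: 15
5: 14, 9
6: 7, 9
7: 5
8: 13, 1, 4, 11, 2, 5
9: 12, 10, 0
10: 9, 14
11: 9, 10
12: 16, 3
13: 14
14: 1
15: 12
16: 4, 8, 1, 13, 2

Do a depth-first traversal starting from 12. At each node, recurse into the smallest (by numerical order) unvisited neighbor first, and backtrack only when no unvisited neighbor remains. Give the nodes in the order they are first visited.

12 → 3 → 1 → 2 → 15 → 6 → 7 → 5 → 9 → 0 → 4 → 10 → 14 → 8 → 11 → 13 → 16

Visit 12
12 → 3
3 → 1
1 → 2
2 → 15
1 → 6
6 → 7
7 → 5
5 → 9
9 → 0
0 → 4
9 → 10
10 → 14
3 → 8
8 → 11
8 → 13
12 → 16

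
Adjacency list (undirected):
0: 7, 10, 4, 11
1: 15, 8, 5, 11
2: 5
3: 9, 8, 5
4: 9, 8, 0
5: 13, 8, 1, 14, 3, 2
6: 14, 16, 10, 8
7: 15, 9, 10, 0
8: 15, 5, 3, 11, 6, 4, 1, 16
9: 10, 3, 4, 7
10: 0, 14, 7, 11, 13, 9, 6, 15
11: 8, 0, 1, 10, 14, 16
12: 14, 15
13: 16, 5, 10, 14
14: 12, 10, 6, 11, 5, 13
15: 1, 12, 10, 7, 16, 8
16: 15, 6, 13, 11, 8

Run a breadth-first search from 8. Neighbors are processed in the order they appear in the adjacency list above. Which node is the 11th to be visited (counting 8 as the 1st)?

10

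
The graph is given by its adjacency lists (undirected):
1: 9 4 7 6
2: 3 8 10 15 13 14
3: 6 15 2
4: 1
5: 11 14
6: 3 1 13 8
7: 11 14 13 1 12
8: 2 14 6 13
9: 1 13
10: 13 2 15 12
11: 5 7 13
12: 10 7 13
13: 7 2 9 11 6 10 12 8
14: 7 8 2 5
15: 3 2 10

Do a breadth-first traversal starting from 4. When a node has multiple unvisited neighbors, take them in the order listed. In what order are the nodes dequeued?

Visit 4; enqueue 1 → queue [1]
Visit 1; enqueue 9, 7, 6 → queue [9, 7, 6]
Visit 9; enqueue 13 → queue [7, 6, 13]
Visit 7; enqueue 11, 14, 12 → queue [6, 13, 11, 14, 12]
Visit 6; enqueue 3, 8 → queue [13, 11, 14, 12, 3, 8]
Visit 13; enqueue 2, 10 → queue [11, 14, 12, 3, 8, 2, 10]
Visit 11; enqueue 5 → queue [14, 12, 3, 8, 2, 10, 5]
Visit 14 → queue [12, 3, 8, 2, 10, 5]
Visit 12 → queue [3, 8, 2, 10, 5]
Visit 3; enqueue 15 → queue [8, 2, 10, 5, 15]
Visit 8 → queue [2, 10, 5, 15]
Visit 2 → queue [10, 5, 15]
Visit 10 → queue [5, 15]
Visit 5 → queue [15]
Visit 15 → queue []

4 → 1 → 9 → 7 → 6 → 13 → 11 → 14 → 12 → 3 → 8 → 2 → 10 → 5 → 15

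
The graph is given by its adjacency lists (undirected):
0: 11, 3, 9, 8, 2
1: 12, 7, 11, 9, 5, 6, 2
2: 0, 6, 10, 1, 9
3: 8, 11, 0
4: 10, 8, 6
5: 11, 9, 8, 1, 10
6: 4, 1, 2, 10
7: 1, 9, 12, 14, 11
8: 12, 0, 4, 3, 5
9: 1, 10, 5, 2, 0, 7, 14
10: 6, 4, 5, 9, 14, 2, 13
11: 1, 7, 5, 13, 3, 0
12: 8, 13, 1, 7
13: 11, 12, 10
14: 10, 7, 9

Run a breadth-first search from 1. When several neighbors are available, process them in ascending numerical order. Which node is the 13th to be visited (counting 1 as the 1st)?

14

Visit 1; enqueue 2, 5, 6, 7, 9, 11, 12 → queue [2, 5, 6, 7, 9, 11, 12]
Visit 2; enqueue 0, 10 → queue [5, 6, 7, 9, 11, 12, 0, 10]
Visit 5; enqueue 8 → queue [6, 7, 9, 11, 12, 0, 10, 8]
Visit 6; enqueue 4 → queue [7, 9, 11, 12, 0, 10, 8, 4]
Visit 7; enqueue 14 → queue [9, 11, 12, 0, 10, 8, 4, 14]
Visit 9 → queue [11, 12, 0, 10, 8, 4, 14]
Visit 11; enqueue 3, 13 → queue [12, 0, 10, 8, 4, 14, 3, 13]
Visit 12 → queue [0, 10, 8, 4, 14, 3, 13]
Visit 0 → queue [10, 8, 4, 14, 3, 13]
Visit 10 → queue [8, 4, 14, 3, 13]
Visit 8 → queue [4, 14, 3, 13]
Visit 4 → queue [14, 3, 13]
Visit 14 → queue [3, 13]
Visit 3 → queue [13]
Visit 13 → queue []

Visit order: 1, 2, 5, 6, 7, 9, 11, 12, 0, 10, 8, 4, 14, 3, 13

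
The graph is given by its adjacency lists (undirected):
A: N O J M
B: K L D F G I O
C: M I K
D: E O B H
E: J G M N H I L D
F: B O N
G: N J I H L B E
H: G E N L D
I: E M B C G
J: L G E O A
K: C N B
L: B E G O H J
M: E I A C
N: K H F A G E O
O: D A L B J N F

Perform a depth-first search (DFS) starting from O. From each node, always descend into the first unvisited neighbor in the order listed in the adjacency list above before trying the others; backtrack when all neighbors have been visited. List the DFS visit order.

O → D → E → J → L → B → K → C → M → I → G → N → H → F → A

Visit O
O → D
D → E
E → J
J → L
L → B
B → K
K → C
C → M
M → I
I → G
G → N
N → H
N → F
N → A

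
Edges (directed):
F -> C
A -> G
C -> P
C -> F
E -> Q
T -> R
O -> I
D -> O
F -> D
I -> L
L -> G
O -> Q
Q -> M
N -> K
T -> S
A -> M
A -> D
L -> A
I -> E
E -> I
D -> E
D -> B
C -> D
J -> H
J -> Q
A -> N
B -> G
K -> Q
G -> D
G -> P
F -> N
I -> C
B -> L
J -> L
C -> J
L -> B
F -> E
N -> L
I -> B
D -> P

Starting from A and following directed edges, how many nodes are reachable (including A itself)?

BFS from A visits: A, D, G, M, N, B, E, O, P, K, L, I, Q, C, F, J, H
Reachable nodes: 17 of 20 total.

17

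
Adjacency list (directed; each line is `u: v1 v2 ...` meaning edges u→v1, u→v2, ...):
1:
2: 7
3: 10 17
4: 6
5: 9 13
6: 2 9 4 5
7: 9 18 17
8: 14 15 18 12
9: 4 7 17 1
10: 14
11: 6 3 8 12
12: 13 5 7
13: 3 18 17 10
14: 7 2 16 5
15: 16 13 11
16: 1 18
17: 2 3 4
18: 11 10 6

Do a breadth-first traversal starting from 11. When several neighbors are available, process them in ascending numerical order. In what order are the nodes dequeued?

11 → 3 → 6 → 8 → 12 → 10 → 17 → 2 → 4 → 5 → 9 → 14 → 15 → 18 → 7 → 13 → 1 → 16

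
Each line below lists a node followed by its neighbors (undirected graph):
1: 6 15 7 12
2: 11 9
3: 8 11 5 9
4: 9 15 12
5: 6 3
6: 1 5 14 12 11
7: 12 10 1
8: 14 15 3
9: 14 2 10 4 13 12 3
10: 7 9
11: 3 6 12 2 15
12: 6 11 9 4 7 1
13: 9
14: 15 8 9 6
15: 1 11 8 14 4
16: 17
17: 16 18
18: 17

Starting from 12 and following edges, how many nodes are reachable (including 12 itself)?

BFS from 12 visits: 12, 6, 11, 9, 4, 7, 1, 5, 14, 3, 2, 15, 10, 13, 8
Reachable nodes: 15 of 18 total.

15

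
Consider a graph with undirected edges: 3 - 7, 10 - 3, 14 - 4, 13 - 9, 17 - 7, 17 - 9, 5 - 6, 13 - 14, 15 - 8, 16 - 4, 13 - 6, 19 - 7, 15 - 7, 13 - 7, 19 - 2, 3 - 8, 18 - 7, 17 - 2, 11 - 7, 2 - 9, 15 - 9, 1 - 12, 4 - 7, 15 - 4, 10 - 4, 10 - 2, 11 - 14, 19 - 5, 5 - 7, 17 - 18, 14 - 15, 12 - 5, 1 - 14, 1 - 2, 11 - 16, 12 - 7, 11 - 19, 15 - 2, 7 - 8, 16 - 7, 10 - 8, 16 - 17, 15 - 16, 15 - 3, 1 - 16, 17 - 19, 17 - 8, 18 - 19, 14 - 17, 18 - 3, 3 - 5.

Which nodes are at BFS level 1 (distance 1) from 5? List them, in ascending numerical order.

Level 0: 5
Level 1: 3, 6, 7, 12, 19
Level 2: 1, 2, 4, 8, 10, 11, 13, 15, 16, 17, 18
Level 3: 9, 14

3, 6, 7, 12, 19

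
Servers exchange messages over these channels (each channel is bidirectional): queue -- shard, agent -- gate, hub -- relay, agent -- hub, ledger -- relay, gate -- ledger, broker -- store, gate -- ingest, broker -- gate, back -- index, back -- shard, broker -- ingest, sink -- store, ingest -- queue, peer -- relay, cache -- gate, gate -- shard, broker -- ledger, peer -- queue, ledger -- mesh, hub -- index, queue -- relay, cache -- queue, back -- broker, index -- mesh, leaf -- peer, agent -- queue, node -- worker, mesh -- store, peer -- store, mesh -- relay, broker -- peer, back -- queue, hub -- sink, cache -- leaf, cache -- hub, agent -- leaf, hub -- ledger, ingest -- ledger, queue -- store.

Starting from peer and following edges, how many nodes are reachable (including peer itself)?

17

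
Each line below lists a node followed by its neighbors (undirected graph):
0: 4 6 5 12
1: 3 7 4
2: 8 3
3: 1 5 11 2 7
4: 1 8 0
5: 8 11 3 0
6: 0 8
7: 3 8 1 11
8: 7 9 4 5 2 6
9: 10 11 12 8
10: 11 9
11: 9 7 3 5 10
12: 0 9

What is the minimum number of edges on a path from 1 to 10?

3

Level 0: 1
Level 1: 3, 4, 7
Level 2: 0, 2, 5, 8, 11
Level 3: 6, 9, 10, 12
10 first appears at level 3.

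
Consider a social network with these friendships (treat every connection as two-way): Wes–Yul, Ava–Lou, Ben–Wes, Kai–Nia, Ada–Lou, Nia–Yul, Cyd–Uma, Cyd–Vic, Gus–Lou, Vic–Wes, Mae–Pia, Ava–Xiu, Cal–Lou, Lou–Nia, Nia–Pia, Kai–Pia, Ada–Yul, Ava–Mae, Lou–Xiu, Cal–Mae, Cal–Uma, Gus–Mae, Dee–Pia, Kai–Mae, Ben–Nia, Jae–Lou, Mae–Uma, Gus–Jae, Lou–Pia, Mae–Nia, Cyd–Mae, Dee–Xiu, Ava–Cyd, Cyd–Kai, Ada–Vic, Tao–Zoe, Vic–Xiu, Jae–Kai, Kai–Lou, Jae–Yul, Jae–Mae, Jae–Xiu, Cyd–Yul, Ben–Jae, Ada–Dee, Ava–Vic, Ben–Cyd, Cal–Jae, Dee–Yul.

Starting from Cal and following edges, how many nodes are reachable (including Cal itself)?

BFS from Cal visits: Cal, Jae, Lou, Mae, Uma, Ben, Gus, Kai, Xiu, Yul, Ada, Ava, Nia, Pia, Cyd, Wes, Dee, Vic
Reachable nodes: 18 of 20 total.

18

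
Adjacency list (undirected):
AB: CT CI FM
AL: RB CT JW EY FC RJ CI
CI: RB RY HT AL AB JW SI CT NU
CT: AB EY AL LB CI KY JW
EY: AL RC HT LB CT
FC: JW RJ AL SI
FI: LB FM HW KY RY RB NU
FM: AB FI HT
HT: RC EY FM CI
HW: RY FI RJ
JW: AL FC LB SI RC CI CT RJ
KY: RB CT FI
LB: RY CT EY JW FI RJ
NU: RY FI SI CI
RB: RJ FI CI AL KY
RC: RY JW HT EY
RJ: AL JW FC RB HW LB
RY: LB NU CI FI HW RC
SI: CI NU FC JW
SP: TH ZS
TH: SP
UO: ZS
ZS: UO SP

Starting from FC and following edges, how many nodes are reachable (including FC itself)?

19

BFS from FC visits: FC, SI, RJ, JW, AL, NU, CI, RB, LB, HW, RC, CT, EY, RY, FI, HT, AB, KY, FM
Reachable nodes: 19 of 23 total.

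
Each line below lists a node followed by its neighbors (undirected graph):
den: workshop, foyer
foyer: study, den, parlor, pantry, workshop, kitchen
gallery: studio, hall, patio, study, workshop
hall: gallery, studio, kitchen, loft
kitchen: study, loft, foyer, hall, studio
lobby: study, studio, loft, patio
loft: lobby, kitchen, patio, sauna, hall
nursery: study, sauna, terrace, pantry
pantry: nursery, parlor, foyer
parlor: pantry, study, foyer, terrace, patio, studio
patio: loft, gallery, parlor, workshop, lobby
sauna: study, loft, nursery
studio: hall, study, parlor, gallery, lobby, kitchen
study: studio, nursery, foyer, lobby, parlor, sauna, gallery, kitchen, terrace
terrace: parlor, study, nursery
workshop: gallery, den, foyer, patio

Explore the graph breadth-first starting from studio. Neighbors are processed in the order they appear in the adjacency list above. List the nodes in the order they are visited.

studio hall study parlor gallery lobby kitchen loft nursery foyer sauna terrace pantry patio workshop den

Visit studio; enqueue hall, study, parlor, gallery, lobby, kitchen → queue [hall, study, parlor, gallery, lobby, kitchen]
Visit hall; enqueue loft → queue [study, parlor, gallery, lobby, kitchen, loft]
Visit study; enqueue nursery, foyer, sauna, terrace → queue [parlor, gallery, lobby, kitchen, loft, nursery, foyer, sauna, terrace]
Visit parlor; enqueue pantry, patio → queue [gallery, lobby, kitchen, loft, nursery, foyer, sauna, terrace, pantry, patio]
Visit gallery; enqueue workshop → queue [lobby, kitchen, loft, nursery, foyer, sauna, terrace, pantry, patio, workshop]
Visit lobby → queue [kitchen, loft, nursery, foyer, sauna, terrace, pantry, patio, workshop]
Visit kitchen → queue [loft, nursery, foyer, sauna, terrace, pantry, patio, workshop]
Visit loft → queue [nursery, foyer, sauna, terrace, pantry, patio, workshop]
Visit nursery → queue [foyer, sauna, terrace, pantry, patio, workshop]
Visit foyer; enqueue den → queue [sauna, terrace, pantry, patio, workshop, den]
Visit sauna → queue [terrace, pantry, patio, workshop, den]
Visit terrace → queue [pantry, patio, workshop, den]
Visit pantry → queue [patio, workshop, den]
Visit patio → queue [workshop, den]
Visit workshop → queue [den]
Visit den → queue []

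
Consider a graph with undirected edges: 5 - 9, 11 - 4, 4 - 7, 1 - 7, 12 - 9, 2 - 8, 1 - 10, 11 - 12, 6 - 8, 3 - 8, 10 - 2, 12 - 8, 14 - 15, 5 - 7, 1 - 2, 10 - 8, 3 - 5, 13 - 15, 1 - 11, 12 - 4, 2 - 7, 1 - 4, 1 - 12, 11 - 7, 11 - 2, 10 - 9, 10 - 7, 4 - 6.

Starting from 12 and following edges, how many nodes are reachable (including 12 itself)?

BFS from 12 visits: 12, 1, 4, 8, 9, 11, 2, 7, 10, 6, 3, 5
Reachable nodes: 12 of 15 total.

12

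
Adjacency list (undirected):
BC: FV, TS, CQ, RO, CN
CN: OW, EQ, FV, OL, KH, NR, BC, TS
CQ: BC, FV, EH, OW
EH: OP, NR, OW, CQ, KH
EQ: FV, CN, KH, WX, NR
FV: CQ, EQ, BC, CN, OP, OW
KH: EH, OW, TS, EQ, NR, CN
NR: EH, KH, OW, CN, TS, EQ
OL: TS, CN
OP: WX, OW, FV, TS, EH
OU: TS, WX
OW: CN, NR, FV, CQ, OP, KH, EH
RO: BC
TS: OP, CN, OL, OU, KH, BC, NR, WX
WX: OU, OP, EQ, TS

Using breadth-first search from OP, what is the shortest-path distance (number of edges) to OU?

Level 0: OP
Level 1: EH, FV, OW, TS, WX
Level 2: BC, CN, CQ, EQ, KH, NR, OL, OU
Level 3: RO
OU first appears at level 2.

2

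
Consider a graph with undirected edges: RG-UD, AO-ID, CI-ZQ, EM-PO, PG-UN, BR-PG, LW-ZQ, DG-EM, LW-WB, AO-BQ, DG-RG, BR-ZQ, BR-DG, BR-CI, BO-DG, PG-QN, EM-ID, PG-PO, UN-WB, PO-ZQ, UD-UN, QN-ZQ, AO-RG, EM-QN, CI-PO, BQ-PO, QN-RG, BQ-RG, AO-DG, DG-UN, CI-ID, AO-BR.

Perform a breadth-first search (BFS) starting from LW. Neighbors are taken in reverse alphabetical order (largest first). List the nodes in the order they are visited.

Visit LW; enqueue ZQ, WB → queue [ZQ, WB]
Visit ZQ; enqueue QN, PO, CI, BR → queue [WB, QN, PO, CI, BR]
Visit WB; enqueue UN → queue [QN, PO, CI, BR, UN]
Visit QN; enqueue RG, PG, EM → queue [PO, CI, BR, UN, RG, PG, EM]
Visit PO; enqueue BQ → queue [CI, BR, UN, RG, PG, EM, BQ]
Visit CI; enqueue ID → queue [BR, UN, RG, PG, EM, BQ, ID]
Visit BR; enqueue DG, AO → queue [UN, RG, PG, EM, BQ, ID, DG, AO]
Visit UN; enqueue UD → queue [RG, PG, EM, BQ, ID, DG, AO, UD]
Visit RG → queue [PG, EM, BQ, ID, DG, AO, UD]
Visit PG → queue [EM, BQ, ID, DG, AO, UD]
Visit EM → queue [BQ, ID, DG, AO, UD]
Visit BQ → queue [ID, DG, AO, UD]
Visit ID → queue [DG, AO, UD]
Visit DG; enqueue BO → queue [AO, UD, BO]
Visit AO → queue [UD, BO]
Visit UD → queue [BO]
Visit BO → queue []

LW ZQ WB QN PO CI BR UN RG PG EM BQ ID DG AO UD BO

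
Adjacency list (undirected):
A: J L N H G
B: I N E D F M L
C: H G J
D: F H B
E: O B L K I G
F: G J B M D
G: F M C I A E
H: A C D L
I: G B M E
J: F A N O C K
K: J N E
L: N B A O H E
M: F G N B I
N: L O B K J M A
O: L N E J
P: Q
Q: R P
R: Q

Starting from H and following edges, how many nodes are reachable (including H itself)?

BFS from H visits: H, A, C, D, L, G, J, N, B, F, E, O, I, M, K
Reachable nodes: 15 of 18 total.

15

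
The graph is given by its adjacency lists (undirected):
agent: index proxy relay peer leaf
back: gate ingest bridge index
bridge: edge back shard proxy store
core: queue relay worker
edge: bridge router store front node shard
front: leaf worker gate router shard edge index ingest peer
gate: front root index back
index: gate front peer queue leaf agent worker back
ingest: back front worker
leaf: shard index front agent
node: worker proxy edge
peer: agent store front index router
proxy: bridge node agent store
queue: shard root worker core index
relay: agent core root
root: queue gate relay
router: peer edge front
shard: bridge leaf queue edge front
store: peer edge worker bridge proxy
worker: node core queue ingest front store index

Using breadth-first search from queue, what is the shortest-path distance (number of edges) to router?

Level 0: queue
Level 1: core, index, root, shard, worker
Level 2: agent, back, bridge, edge, front, gate, ingest, leaf, node, peer, relay, store
Level 3: proxy, router
router first appears at level 3.

3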